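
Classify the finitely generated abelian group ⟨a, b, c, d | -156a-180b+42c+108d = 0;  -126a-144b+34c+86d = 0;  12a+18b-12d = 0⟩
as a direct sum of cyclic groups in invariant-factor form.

rank_ℚ(R)=3; free=4−3=1
SNF(R) diag = [2, 6, 6] → torsion [2, 6, 6]

Answer: M ≅ ℤ^1 ⊕ ℤ/2 ⊕ ℤ/6 ⊕ ℤ/6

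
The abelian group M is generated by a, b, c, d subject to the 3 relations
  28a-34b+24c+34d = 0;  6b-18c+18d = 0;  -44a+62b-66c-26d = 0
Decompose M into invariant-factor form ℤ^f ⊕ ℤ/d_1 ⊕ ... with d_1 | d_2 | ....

rank_ℚ(R)=3; free=4−3=1
SNF(R) diag = [2, 6, 12] → torsion [2, 6, 12]

Answer: M ≅ ℤ^1 ⊕ ℤ/2 ⊕ ℤ/6 ⊕ ℤ/12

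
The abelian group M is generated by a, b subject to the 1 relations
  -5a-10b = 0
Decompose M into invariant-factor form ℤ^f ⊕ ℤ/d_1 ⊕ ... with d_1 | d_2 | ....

Answer: M ≅ ℤ^1 ⊕ ℤ/5

Derivation:
rank_ℚ(R)=1; free=2−1=1
SNF(R) diag = [5] → torsion [5]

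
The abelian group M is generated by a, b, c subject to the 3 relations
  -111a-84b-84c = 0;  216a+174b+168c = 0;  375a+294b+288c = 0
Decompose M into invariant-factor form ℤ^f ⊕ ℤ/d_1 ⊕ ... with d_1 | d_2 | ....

Answer: M ≅ ℤ/3 ⊕ ℤ/6 ⊕ ℤ/12

Derivation:
rank_ℚ(R)=3; free=3−3=0
SNF(R) diag = [3, 6, 12] → torsion [3, 6, 12]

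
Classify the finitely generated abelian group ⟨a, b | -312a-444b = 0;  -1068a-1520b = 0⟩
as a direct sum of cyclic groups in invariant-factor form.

Answer: M ≅ ℤ/4 ⊕ ℤ/12

Derivation:
rank_ℚ(R)=2; free=2−2=0
SNF(R) diag = [4, 12] → torsion [4, 12]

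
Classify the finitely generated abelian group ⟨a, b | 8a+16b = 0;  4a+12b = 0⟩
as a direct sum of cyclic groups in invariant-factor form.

Answer: M ≅ ℤ/4 ⊕ ℤ/8

Derivation:
rank_ℚ(R)=2; free=2−2=0
SNF(R) diag = [4, 8] → torsion [4, 8]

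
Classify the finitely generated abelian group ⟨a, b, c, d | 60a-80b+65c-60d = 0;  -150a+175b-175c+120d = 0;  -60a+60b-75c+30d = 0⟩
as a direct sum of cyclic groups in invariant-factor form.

rank_ℚ(R)=3; free=4−3=1
SNF(R) diag = [5, 15, 30] → torsion [5, 15, 30]

Answer: M ≅ ℤ^1 ⊕ ℤ/5 ⊕ ℤ/15 ⊕ ℤ/30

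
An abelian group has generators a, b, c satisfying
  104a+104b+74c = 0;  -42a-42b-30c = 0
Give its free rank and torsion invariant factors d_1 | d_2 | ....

Answer: M ≅ ℤ^1 ⊕ ℤ/2 ⊕ ℤ/6

Derivation:
rank_ℚ(R)=2; free=3−2=1
SNF(R) diag = [2, 6] → torsion [2, 6]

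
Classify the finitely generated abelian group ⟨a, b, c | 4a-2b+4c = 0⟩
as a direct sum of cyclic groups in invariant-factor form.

rank_ℚ(R)=1; free=3−1=2
SNF(R) diag = [2] → torsion [2]

Answer: M ≅ ℤ^2 ⊕ ℤ/2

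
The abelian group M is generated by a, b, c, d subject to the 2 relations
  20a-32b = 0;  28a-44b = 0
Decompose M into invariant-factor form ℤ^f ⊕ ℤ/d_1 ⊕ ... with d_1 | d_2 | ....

Answer: M ≅ ℤ^2 ⊕ ℤ/4 ⊕ ℤ/4

Derivation:
rank_ℚ(R)=2; free=4−2=2
SNF(R) diag = [4, 4] → torsion [4, 4]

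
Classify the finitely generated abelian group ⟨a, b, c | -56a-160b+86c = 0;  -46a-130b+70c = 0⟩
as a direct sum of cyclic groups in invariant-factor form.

rank_ℚ(R)=2; free=3−2=1
SNF(R) diag = [2, 2] → torsion [2, 2]

Answer: M ≅ ℤ^1 ⊕ ℤ/2 ⊕ ℤ/2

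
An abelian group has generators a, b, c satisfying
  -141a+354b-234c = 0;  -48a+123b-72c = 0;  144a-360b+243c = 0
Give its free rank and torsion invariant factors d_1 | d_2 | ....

rank_ℚ(R)=3; free=3−3=0
SNF(R) diag = [3, 9, 9] → torsion [3, 9, 9]

Answer: M ≅ ℤ/3 ⊕ ℤ/9 ⊕ ℤ/9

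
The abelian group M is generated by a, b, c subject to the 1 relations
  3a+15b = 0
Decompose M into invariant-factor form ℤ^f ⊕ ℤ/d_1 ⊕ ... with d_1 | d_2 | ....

rank_ℚ(R)=1; free=3−1=2
SNF(R) diag = [3] → torsion [3]

Answer: M ≅ ℤ^2 ⊕ ℤ/3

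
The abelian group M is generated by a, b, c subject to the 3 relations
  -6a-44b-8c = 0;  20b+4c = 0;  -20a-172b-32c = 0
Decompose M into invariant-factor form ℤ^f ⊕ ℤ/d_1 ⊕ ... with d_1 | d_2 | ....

Answer: M ≅ ℤ/2 ⊕ ℤ/4 ⊕ ℤ/4

Derivation:
rank_ℚ(R)=3; free=3−3=0
SNF(R) diag = [2, 4, 4] → torsion [2, 4, 4]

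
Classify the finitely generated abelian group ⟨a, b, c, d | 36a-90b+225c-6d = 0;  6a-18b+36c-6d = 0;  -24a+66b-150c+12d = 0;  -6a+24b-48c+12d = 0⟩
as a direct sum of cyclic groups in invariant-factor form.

rank_ℚ(R)=4; free=4−4=0
SNF(R) diag = [3, 6, 6, 18] → torsion [3, 6, 6, 18]

Answer: M ≅ ℤ/3 ⊕ ℤ/6 ⊕ ℤ/6 ⊕ ℤ/18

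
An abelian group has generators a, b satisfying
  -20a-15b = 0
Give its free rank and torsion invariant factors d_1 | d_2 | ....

Answer: M ≅ ℤ^1 ⊕ ℤ/5

Derivation:
rank_ℚ(R)=1; free=2−1=1
SNF(R) diag = [5] → torsion [5]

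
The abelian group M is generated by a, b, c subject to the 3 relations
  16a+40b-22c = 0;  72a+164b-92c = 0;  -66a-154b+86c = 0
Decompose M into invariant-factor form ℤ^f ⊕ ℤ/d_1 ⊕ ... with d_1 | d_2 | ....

rank_ℚ(R)=3; free=3−3=0
SNF(R) diag = [2, 2, 4] → torsion [2, 2, 4]

Answer: M ≅ ℤ/2 ⊕ ℤ/2 ⊕ ℤ/4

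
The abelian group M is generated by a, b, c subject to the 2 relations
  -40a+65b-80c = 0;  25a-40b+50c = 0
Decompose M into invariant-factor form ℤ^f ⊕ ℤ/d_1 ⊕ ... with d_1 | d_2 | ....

rank_ℚ(R)=2; free=3−2=1
SNF(R) diag = [5, 5] → torsion [5, 5]

Answer: M ≅ ℤ^1 ⊕ ℤ/5 ⊕ ℤ/5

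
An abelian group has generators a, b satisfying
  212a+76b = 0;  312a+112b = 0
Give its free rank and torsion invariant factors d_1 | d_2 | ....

rank_ℚ(R)=2; free=2−2=0
SNF(R) diag = [4, 8] → torsion [4, 8]

Answer: M ≅ ℤ/4 ⊕ ℤ/8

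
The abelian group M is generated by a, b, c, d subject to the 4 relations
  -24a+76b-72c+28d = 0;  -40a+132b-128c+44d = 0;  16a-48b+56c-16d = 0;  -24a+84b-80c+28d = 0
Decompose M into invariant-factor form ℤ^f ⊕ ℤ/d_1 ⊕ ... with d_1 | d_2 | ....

Answer: M ≅ ℤ/4 ⊕ ℤ/8 ⊕ ℤ/8 ⊕ ℤ/16

Derivation:
rank_ℚ(R)=4; free=4−4=0
SNF(R) diag = [4, 8, 8, 16] → torsion [4, 8, 8, 16]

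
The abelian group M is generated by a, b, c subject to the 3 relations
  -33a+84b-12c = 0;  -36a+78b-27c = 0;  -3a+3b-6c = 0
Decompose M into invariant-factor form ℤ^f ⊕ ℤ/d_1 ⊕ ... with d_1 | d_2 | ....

Answer: M ≅ ℤ/3 ⊕ ℤ/3 ⊕ ℤ/9

Derivation:
rank_ℚ(R)=3; free=3−3=0
SNF(R) diag = [3, 3, 9] → torsion [3, 3, 9]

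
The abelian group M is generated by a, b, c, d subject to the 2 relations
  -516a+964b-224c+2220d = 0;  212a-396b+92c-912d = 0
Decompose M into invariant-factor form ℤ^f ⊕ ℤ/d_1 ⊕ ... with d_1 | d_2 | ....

rank_ℚ(R)=2; free=4−2=2
SNF(R) diag = [4, 4] → torsion [4, 4]

Answer: M ≅ ℤ^2 ⊕ ℤ/4 ⊕ ℤ/4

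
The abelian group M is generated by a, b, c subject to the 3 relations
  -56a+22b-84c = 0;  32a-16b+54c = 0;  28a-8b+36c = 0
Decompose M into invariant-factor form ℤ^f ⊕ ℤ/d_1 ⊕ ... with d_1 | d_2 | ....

rank_ℚ(R)=3; free=3−3=0
SNF(R) diag = [2, 6, 12] → torsion [2, 6, 12]

Answer: M ≅ ℤ/2 ⊕ ℤ/6 ⊕ ℤ/12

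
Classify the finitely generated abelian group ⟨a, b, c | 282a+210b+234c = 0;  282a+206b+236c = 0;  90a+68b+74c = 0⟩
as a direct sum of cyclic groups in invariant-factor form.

Answer: M ≅ ℤ/2 ⊕ ℤ/6 ⊕ ℤ/18

Derivation:
rank_ℚ(R)=3; free=3−3=0
SNF(R) diag = [2, 6, 18] → torsion [2, 6, 18]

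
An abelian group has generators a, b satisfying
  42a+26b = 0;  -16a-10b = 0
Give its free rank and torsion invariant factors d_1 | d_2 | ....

rank_ℚ(R)=2; free=2−2=0
SNF(R) diag = [2, 2] → torsion [2, 2]

Answer: M ≅ ℤ/2 ⊕ ℤ/2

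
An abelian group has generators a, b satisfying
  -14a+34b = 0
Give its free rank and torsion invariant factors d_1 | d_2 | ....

Answer: M ≅ ℤ^1 ⊕ ℤ/2

Derivation:
rank_ℚ(R)=1; free=2−1=1
SNF(R) diag = [2] → torsion [2]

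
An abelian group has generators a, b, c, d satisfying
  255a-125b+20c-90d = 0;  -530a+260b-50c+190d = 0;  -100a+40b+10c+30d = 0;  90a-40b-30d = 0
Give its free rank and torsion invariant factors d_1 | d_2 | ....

Answer: M ≅ ℤ/5 ⊕ ℤ/10 ⊕ ℤ/10 ⊕ ℤ/10

Derivation:
rank_ℚ(R)=4; free=4−4=0
SNF(R) diag = [5, 10, 10, 10] → torsion [5, 10, 10, 10]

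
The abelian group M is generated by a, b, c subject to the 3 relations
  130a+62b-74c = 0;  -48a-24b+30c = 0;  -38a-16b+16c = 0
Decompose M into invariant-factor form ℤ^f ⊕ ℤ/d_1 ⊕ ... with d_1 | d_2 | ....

rank_ℚ(R)=3; free=3−3=0
SNF(R) diag = [2, 6, 6] → torsion [2, 6, 6]

Answer: M ≅ ℤ/2 ⊕ ℤ/6 ⊕ ℤ/6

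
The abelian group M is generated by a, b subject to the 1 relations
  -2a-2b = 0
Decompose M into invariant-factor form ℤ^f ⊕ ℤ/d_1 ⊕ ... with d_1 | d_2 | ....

Answer: M ≅ ℤ^1 ⊕ ℤ/2

Derivation:
rank_ℚ(R)=1; free=2−1=1
SNF(R) diag = [2] → torsion [2]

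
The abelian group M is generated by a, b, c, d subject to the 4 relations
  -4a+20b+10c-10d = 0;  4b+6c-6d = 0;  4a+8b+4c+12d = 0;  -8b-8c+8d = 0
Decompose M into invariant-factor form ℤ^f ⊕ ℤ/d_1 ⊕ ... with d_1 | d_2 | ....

Answer: M ≅ ℤ/2 ⊕ ℤ/4 ⊕ ℤ/8 ⊕ ℤ/16

Derivation:
rank_ℚ(R)=4; free=4−4=0
SNF(R) diag = [2, 4, 8, 16] → torsion [2, 4, 8, 16]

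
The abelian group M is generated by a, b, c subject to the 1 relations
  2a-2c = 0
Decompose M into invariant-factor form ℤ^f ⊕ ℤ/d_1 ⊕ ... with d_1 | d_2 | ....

rank_ℚ(R)=1; free=3−1=2
SNF(R) diag = [2] → torsion [2]

Answer: M ≅ ℤ^2 ⊕ ℤ/2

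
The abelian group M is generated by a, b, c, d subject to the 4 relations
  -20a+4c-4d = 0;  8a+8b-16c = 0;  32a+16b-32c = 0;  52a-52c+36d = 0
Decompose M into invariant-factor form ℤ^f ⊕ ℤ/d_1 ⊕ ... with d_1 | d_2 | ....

Answer: M ≅ ℤ/4 ⊕ ℤ/8 ⊕ ℤ/16 ⊕ ℤ/16

Derivation:
rank_ℚ(R)=4; free=4−4=0
SNF(R) diag = [4, 8, 16, 16] → torsion [4, 8, 16, 16]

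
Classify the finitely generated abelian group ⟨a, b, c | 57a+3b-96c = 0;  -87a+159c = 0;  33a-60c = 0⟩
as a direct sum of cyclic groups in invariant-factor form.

rank_ℚ(R)=3; free=3−3=0
SNF(R) diag = [3, 3, 9] → torsion [3, 3, 9]

Answer: M ≅ ℤ/3 ⊕ ℤ/3 ⊕ ℤ/9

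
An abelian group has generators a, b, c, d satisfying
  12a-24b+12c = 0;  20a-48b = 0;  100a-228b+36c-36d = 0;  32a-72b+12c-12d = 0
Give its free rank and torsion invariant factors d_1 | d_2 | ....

rank_ℚ(R)=4; free=4−4=0
SNF(R) diag = [4, 12, 12, 12] → torsion [4, 12, 12, 12]

Answer: M ≅ ℤ/4 ⊕ ℤ/12 ⊕ ℤ/12 ⊕ ℤ/12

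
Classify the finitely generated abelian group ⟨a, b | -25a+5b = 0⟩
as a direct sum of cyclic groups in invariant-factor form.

Answer: M ≅ ℤ^1 ⊕ ℤ/5

Derivation:
rank_ℚ(R)=1; free=2−1=1
SNF(R) diag = [5] → torsion [5]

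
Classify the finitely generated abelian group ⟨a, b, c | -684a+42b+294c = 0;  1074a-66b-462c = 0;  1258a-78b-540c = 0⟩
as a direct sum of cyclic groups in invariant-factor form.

Answer: M ≅ ℤ/2 ⊕ ℤ/6 ⊕ ℤ/18

Derivation:
rank_ℚ(R)=3; free=3−3=0
SNF(R) diag = [2, 6, 18] → torsion [2, 6, 18]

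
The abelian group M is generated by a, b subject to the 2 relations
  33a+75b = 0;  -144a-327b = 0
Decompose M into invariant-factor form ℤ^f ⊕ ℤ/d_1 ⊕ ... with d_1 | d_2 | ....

rank_ℚ(R)=2; free=2−2=0
SNF(R) diag = [3, 3] → torsion [3, 3]

Answer: M ≅ ℤ/3 ⊕ ℤ/3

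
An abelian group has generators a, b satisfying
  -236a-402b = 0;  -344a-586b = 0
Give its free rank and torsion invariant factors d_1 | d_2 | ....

rank_ℚ(R)=2; free=2−2=0
SNF(R) diag = [2, 4] → torsion [2, 4]

Answer: M ≅ ℤ/2 ⊕ ℤ/4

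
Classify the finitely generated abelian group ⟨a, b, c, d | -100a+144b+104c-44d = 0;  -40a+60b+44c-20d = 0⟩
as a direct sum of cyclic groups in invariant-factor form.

Answer: M ≅ ℤ^2 ⊕ ℤ/4 ⊕ ℤ/12

Derivation:
rank_ℚ(R)=2; free=4−2=2
SNF(R) diag = [4, 12] → torsion [4, 12]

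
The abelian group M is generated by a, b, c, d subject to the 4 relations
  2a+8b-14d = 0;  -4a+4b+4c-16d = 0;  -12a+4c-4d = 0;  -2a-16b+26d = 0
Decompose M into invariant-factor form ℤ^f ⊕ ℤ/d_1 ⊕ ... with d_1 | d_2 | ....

Answer: M ≅ ℤ/2 ⊕ ℤ/4 ⊕ ℤ/4 ⊕ ℤ/4

Derivation:
rank_ℚ(R)=4; free=4−4=0
SNF(R) diag = [2, 4, 4, 4] → torsion [2, 4, 4, 4]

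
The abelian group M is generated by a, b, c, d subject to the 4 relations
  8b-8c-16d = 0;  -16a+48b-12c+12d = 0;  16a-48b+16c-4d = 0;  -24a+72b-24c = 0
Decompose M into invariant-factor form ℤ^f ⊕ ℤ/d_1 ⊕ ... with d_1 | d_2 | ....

Answer: M ≅ ℤ/4 ⊕ ℤ/4 ⊕ ℤ/8 ⊕ ℤ/24

Derivation:
rank_ℚ(R)=4; free=4−4=0
SNF(R) diag = [4, 4, 8, 24] → torsion [4, 4, 8, 24]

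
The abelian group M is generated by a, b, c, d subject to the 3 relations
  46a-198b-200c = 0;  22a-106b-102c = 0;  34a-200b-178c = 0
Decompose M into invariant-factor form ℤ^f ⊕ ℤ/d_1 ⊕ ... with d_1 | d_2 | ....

Answer: M ≅ ℤ^1 ⊕ ℤ/2 ⊕ ℤ/2 ⊕ ℤ/6

Derivation:
rank_ℚ(R)=3; free=4−3=1
SNF(R) diag = [2, 2, 6] → torsion [2, 2, 6]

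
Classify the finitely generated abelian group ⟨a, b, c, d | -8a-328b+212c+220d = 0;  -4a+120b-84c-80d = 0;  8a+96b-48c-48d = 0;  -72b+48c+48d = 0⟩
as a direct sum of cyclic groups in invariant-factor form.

rank_ℚ(R)=4; free=4−4=0
SNF(R) diag = [4, 4, 8, 24] → torsion [4, 4, 8, 24]

Answer: M ≅ ℤ/4 ⊕ ℤ/4 ⊕ ℤ/8 ⊕ ℤ/24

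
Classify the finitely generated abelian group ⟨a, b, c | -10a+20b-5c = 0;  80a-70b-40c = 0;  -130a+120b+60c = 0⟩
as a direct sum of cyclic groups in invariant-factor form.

Answer: M ≅ ℤ/5 ⊕ ℤ/10 ⊕ ℤ/10

Derivation:
rank_ℚ(R)=3; free=3−3=0
SNF(R) diag = [5, 10, 10] → torsion [5, 10, 10]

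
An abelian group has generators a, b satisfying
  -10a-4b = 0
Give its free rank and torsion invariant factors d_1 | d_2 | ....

Answer: M ≅ ℤ^1 ⊕ ℤ/2

Derivation:
rank_ℚ(R)=1; free=2−1=1
SNF(R) diag = [2] → torsion [2]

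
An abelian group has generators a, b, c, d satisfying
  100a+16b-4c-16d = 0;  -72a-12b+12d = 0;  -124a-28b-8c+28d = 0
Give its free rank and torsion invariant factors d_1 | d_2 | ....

rank_ℚ(R)=3; free=4−3=1
SNF(R) diag = [4, 12, 36] → torsion [4, 12, 36]

Answer: M ≅ ℤ^1 ⊕ ℤ/4 ⊕ ℤ/12 ⊕ ℤ/36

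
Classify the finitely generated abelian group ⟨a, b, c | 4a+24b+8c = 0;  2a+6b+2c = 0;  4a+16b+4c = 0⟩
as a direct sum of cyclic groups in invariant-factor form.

Answer: M ≅ ℤ/2 ⊕ ℤ/4 ⊕ ℤ/4

Derivation:
rank_ℚ(R)=3; free=3−3=0
SNF(R) diag = [2, 4, 4] → torsion [2, 4, 4]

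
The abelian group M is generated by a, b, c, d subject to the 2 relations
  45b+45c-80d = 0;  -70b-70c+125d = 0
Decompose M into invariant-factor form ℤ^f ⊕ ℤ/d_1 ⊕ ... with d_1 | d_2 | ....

Answer: M ≅ ℤ^2 ⊕ ℤ/5 ⊕ ℤ/5

Derivation:
rank_ℚ(R)=2; free=4−2=2
SNF(R) diag = [5, 5] → torsion [5, 5]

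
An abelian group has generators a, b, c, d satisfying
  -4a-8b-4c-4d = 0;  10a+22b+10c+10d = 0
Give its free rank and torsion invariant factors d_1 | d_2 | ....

Answer: M ≅ ℤ^2 ⊕ ℤ/2 ⊕ ℤ/4

Derivation:
rank_ℚ(R)=2; free=4−2=2
SNF(R) diag = [2, 4] → torsion [2, 4]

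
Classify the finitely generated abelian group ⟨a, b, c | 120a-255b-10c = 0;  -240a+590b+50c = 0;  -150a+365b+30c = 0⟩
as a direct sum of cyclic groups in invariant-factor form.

rank_ℚ(R)=3; free=3−3=0
SNF(R) diag = [5, 10, 30] → torsion [5, 10, 30]

Answer: M ≅ ℤ/5 ⊕ ℤ/10 ⊕ ℤ/30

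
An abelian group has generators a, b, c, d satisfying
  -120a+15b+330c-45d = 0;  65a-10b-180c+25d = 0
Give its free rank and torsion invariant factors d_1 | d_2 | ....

Answer: M ≅ ℤ^2 ⊕ ℤ/5 ⊕ ℤ/15

Derivation:
rank_ℚ(R)=2; free=4−2=2
SNF(R) diag = [5, 15] → torsion [5, 15]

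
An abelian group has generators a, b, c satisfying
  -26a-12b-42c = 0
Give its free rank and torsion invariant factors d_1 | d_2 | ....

rank_ℚ(R)=1; free=3−1=2
SNF(R) diag = [2] → torsion [2]

Answer: M ≅ ℤ^2 ⊕ ℤ/2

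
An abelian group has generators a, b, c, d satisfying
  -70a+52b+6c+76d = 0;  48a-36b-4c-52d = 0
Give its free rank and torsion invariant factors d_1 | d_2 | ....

Answer: M ≅ ℤ^2 ⊕ ℤ/2 ⊕ ℤ/4

Derivation:
rank_ℚ(R)=2; free=4−2=2
SNF(R) diag = [2, 4] → torsion [2, 4]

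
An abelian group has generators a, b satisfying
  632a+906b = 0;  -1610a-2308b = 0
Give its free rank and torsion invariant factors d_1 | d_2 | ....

Answer: M ≅ ℤ/2 ⊕ ℤ/2

Derivation:
rank_ℚ(R)=2; free=2−2=0
SNF(R) diag = [2, 2] → torsion [2, 2]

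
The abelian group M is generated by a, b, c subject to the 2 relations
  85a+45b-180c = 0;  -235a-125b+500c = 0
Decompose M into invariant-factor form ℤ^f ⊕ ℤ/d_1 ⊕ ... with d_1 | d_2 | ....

rank_ℚ(R)=2; free=3−2=1
SNF(R) diag = [5, 10] → torsion [5, 10]

Answer: M ≅ ℤ^1 ⊕ ℤ/5 ⊕ ℤ/10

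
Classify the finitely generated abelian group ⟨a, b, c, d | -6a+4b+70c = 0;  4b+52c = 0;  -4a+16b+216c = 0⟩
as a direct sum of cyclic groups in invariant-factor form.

Answer: M ≅ ℤ^1 ⊕ ℤ/2 ⊕ ℤ/4 ⊕ ℤ/12

Derivation:
rank_ℚ(R)=3; free=4−3=1
SNF(R) diag = [2, 4, 12] → torsion [2, 4, 12]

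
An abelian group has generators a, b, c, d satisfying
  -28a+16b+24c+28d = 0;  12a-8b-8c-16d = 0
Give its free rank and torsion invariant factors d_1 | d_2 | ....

Answer: M ≅ ℤ^2 ⊕ ℤ/4 ⊕ ℤ/4

Derivation:
rank_ℚ(R)=2; free=4−2=2
SNF(R) diag = [4, 4] → torsion [4, 4]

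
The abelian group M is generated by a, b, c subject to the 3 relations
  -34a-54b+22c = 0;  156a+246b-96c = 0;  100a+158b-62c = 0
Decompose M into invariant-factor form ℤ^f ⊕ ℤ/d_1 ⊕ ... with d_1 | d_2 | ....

rank_ℚ(R)=3; free=3−3=0
SNF(R) diag = [2, 2, 6] → torsion [2, 2, 6]

Answer: M ≅ ℤ/2 ⊕ ℤ/2 ⊕ ℤ/6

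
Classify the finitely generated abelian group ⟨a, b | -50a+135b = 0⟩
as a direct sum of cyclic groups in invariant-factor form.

rank_ℚ(R)=1; free=2−1=1
SNF(R) diag = [5] → torsion [5]

Answer: M ≅ ℤ^1 ⊕ ℤ/5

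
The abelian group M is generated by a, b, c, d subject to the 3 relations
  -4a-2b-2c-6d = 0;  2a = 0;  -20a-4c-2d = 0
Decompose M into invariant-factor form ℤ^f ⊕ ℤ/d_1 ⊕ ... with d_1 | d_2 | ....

rank_ℚ(R)=3; free=4−3=1
SNF(R) diag = [2, 2, 2] → torsion [2, 2, 2]

Answer: M ≅ ℤ^1 ⊕ ℤ/2 ⊕ ℤ/2 ⊕ ℤ/2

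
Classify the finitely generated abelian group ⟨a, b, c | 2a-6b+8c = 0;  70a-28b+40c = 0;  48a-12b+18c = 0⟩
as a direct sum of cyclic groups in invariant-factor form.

Answer: M ≅ ℤ/2 ⊕ ℤ/2 ⊕ ℤ/6

Derivation:
rank_ℚ(R)=3; free=3−3=0
SNF(R) diag = [2, 2, 6] → torsion [2, 2, 6]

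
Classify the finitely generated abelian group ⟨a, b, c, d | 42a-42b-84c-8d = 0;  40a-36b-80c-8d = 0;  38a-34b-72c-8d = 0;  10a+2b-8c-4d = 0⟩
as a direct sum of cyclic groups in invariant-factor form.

rank_ℚ(R)=4; free=4−4=0
SNF(R) diag = [2, 4, 4, 4] → torsion [2, 4, 4, 4]

Answer: M ≅ ℤ/2 ⊕ ℤ/4 ⊕ ℤ/4 ⊕ ℤ/4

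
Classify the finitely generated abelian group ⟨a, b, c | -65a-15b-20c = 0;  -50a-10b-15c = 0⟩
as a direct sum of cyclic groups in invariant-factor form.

Answer: M ≅ ℤ^1 ⊕ ℤ/5 ⊕ ℤ/5

Derivation:
rank_ℚ(R)=2; free=3−2=1
SNF(R) diag = [5, 5] → torsion [5, 5]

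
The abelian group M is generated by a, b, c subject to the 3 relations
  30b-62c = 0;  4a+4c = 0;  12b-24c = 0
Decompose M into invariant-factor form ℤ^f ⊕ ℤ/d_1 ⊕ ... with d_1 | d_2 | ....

Answer: M ≅ ℤ/2 ⊕ ℤ/4 ⊕ ℤ/12

Derivation:
rank_ℚ(R)=3; free=3−3=0
SNF(R) diag = [2, 4, 12] → torsion [2, 4, 12]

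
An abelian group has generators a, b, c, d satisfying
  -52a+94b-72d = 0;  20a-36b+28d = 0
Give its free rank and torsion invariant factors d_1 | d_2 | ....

Answer: M ≅ ℤ^2 ⊕ ℤ/2 ⊕ ℤ/4

Derivation:
rank_ℚ(R)=2; free=4−2=2
SNF(R) diag = [2, 4] → torsion [2, 4]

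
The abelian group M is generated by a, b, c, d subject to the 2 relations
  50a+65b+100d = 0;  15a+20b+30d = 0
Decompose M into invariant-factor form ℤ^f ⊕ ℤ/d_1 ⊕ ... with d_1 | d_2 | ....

Answer: M ≅ ℤ^2 ⊕ ℤ/5 ⊕ ℤ/5

Derivation:
rank_ℚ(R)=2; free=4−2=2
SNF(R) diag = [5, 5] → torsion [5, 5]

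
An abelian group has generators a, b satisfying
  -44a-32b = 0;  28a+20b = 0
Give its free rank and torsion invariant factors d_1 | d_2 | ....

rank_ℚ(R)=2; free=2−2=0
SNF(R) diag = [4, 4] → torsion [4, 4]

Answer: M ≅ ℤ/4 ⊕ ℤ/4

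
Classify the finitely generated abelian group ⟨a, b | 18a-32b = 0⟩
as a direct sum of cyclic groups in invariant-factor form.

rank_ℚ(R)=1; free=2−1=1
SNF(R) diag = [2] → torsion [2]

Answer: M ≅ ℤ^1 ⊕ ℤ/2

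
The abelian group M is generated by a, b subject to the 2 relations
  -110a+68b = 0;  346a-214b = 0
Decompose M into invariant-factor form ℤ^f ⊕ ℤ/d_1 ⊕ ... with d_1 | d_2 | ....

Answer: M ≅ ℤ/2 ⊕ ℤ/6

Derivation:
rank_ℚ(R)=2; free=2−2=0
SNF(R) diag = [2, 6] → torsion [2, 6]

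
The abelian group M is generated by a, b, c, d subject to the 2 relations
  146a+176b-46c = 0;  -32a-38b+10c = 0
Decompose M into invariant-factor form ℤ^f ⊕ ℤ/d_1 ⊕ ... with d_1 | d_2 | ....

rank_ℚ(R)=2; free=4−2=2
SNF(R) diag = [2, 6] → torsion [2, 6]

Answer: M ≅ ℤ^2 ⊕ ℤ/2 ⊕ ℤ/6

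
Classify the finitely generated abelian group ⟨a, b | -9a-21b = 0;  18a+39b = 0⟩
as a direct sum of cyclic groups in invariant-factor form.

rank_ℚ(R)=2; free=2−2=0
SNF(R) diag = [3, 9] → torsion [3, 9]

Answer: M ≅ ℤ/3 ⊕ ℤ/9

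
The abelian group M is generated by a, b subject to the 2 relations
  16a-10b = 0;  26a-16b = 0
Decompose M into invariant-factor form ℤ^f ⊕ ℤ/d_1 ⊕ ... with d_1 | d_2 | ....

Answer: M ≅ ℤ/2 ⊕ ℤ/2

Derivation:
rank_ℚ(R)=2; free=2−2=0
SNF(R) diag = [2, 2] → torsion [2, 2]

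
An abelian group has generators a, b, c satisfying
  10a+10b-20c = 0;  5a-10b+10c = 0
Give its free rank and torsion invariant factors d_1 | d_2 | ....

Answer: M ≅ ℤ^1 ⊕ ℤ/5 ⊕ ℤ/10

Derivation:
rank_ℚ(R)=2; free=3−2=1
SNF(R) diag = [5, 10] → torsion [5, 10]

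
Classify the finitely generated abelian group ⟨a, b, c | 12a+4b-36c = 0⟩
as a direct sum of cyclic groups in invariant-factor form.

rank_ℚ(R)=1; free=3−1=2
SNF(R) diag = [4] → torsion [4]

Answer: M ≅ ℤ^2 ⊕ ℤ/4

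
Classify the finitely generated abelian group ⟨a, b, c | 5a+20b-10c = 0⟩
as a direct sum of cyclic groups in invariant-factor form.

rank_ℚ(R)=1; free=3−1=2
SNF(R) diag = [5] → torsion [5]

Answer: M ≅ ℤ^2 ⊕ ℤ/5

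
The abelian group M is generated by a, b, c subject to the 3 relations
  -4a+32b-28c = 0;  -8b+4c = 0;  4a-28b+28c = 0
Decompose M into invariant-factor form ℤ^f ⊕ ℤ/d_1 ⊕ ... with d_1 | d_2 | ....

rank_ℚ(R)=3; free=3−3=0
SNF(R) diag = [4, 4, 4] → torsion [4, 4, 4]

Answer: M ≅ ℤ/4 ⊕ ℤ/4 ⊕ ℤ/4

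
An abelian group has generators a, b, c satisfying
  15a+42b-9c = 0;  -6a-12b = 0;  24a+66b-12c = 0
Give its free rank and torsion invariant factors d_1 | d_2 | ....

rank_ℚ(R)=3; free=3−3=0
SNF(R) diag = [3, 6, 6] → torsion [3, 6, 6]

Answer: M ≅ ℤ/3 ⊕ ℤ/6 ⊕ ℤ/6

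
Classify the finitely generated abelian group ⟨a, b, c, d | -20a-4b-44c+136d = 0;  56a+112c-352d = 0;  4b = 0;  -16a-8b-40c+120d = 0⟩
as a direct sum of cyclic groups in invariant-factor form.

rank_ℚ(R)=4; free=4−4=0
SNF(R) diag = [4, 4, 8, 8] → torsion [4, 4, 8, 8]

Answer: M ≅ ℤ/4 ⊕ ℤ/4 ⊕ ℤ/8 ⊕ ℤ/8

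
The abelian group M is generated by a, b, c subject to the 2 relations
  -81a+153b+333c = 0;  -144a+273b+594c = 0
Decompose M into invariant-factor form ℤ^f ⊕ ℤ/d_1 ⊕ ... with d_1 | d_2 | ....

Answer: M ≅ ℤ^1 ⊕ ℤ/3 ⊕ ℤ/9

Derivation:
rank_ℚ(R)=2; free=3−2=1
SNF(R) diag = [3, 9] → torsion [3, 9]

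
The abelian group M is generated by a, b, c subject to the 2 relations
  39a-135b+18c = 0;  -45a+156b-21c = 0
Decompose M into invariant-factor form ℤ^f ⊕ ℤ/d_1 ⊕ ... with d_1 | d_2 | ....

rank_ℚ(R)=2; free=3−2=1
SNF(R) diag = [3, 3] → torsion [3, 3]

Answer: M ≅ ℤ^1 ⊕ ℤ/3 ⊕ ℤ/3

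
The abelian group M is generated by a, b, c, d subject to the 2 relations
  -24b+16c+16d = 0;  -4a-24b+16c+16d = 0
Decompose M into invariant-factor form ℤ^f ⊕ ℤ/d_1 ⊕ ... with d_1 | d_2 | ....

Answer: M ≅ ℤ^2 ⊕ ℤ/4 ⊕ ℤ/8

Derivation:
rank_ℚ(R)=2; free=4−2=2
SNF(R) diag = [4, 8] → torsion [4, 8]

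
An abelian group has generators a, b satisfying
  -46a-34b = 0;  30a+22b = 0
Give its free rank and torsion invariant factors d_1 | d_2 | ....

rank_ℚ(R)=2; free=2−2=0
SNF(R) diag = [2, 4] → torsion [2, 4]

Answer: M ≅ ℤ/2 ⊕ ℤ/4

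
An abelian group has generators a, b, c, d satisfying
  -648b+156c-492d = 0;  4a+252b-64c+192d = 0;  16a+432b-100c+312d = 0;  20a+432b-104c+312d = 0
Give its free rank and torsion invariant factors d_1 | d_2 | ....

rank_ℚ(R)=4; free=4−4=0
SNF(R) diag = [4, 12, 36, 36] → torsion [4, 12, 36, 36]

Answer: M ≅ ℤ/4 ⊕ ℤ/12 ⊕ ℤ/36 ⊕ ℤ/36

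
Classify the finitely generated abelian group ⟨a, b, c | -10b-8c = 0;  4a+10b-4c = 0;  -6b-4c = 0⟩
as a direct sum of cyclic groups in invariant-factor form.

rank_ℚ(R)=3; free=3−3=0
SNF(R) diag = [2, 4, 4] → torsion [2, 4, 4]

Answer: M ≅ ℤ/2 ⊕ ℤ/4 ⊕ ℤ/4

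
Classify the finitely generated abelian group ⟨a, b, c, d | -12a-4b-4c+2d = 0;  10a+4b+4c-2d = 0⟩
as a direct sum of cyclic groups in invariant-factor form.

Answer: M ≅ ℤ^2 ⊕ ℤ/2 ⊕ ℤ/2

Derivation:
rank_ℚ(R)=2; free=4−2=2
SNF(R) diag = [2, 2] → torsion [2, 2]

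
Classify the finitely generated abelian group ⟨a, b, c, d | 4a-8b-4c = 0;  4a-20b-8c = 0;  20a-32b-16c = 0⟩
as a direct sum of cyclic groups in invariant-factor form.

rank_ℚ(R)=3; free=4−3=1
SNF(R) diag = [4, 4, 4] → torsion [4, 4, 4]

Answer: M ≅ ℤ^1 ⊕ ℤ/4 ⊕ ℤ/4 ⊕ ℤ/4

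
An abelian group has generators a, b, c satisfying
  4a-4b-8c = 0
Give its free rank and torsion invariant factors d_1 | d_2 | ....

Answer: M ≅ ℤ^2 ⊕ ℤ/4

Derivation:
rank_ℚ(R)=1; free=3−1=2
SNF(R) diag = [4] → torsion [4]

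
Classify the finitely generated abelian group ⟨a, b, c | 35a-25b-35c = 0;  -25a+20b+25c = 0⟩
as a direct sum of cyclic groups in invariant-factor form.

rank_ℚ(R)=2; free=3−2=1
SNF(R) diag = [5, 15] → torsion [5, 15]

Answer: M ≅ ℤ^1 ⊕ ℤ/5 ⊕ ℤ/15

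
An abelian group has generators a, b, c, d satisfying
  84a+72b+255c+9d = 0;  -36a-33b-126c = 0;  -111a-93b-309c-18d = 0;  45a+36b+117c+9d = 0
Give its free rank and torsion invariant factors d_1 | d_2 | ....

rank_ℚ(R)=4; free=4−4=0
SNF(R) diag = [3, 3, 9, 9] → torsion [3, 3, 9, 9]

Answer: M ≅ ℤ/3 ⊕ ℤ/3 ⊕ ℤ/9 ⊕ ℤ/9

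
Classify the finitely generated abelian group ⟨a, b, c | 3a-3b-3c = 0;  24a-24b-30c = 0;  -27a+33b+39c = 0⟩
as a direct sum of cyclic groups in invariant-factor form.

Answer: M ≅ ℤ/3 ⊕ ℤ/6 ⊕ ℤ/6

Derivation:
rank_ℚ(R)=3; free=3−3=0
SNF(R) diag = [3, 6, 6] → torsion [3, 6, 6]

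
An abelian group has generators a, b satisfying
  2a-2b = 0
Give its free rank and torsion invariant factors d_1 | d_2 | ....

Answer: M ≅ ℤ^1 ⊕ ℤ/2

Derivation:
rank_ℚ(R)=1; free=2−1=1
SNF(R) diag = [2] → torsion [2]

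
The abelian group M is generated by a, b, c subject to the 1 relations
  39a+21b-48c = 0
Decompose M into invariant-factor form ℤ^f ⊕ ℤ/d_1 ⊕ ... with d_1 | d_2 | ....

Answer: M ≅ ℤ^2 ⊕ ℤ/3

Derivation:
rank_ℚ(R)=1; free=3−1=2
SNF(R) diag = [3] → torsion [3]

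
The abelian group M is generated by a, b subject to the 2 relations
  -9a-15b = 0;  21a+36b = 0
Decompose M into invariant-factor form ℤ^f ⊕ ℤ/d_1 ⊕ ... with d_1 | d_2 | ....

rank_ℚ(R)=2; free=2−2=0
SNF(R) diag = [3, 3] → torsion [3, 3]

Answer: M ≅ ℤ/3 ⊕ ℤ/3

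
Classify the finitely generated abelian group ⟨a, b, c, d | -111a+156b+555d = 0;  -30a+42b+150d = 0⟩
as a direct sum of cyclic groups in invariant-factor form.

Answer: M ≅ ℤ^2 ⊕ ℤ/3 ⊕ ℤ/6

Derivation:
rank_ℚ(R)=2; free=4−2=2
SNF(R) diag = [3, 6] → torsion [3, 6]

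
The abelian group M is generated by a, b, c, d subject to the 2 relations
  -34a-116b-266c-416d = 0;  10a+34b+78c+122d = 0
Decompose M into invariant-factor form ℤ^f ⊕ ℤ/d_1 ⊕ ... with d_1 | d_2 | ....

rank_ℚ(R)=2; free=4−2=2
SNF(R) diag = [2, 2] → torsion [2, 2]

Answer: M ≅ ℤ^2 ⊕ ℤ/2 ⊕ ℤ/2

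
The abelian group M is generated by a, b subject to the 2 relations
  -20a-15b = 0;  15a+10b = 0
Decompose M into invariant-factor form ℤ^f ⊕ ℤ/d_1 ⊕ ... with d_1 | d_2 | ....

Answer: M ≅ ℤ/5 ⊕ ℤ/5

Derivation:
rank_ℚ(R)=2; free=2−2=0
SNF(R) diag = [5, 5] → torsion [5, 5]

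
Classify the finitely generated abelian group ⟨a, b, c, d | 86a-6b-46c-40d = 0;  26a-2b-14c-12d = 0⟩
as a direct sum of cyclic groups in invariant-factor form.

Answer: M ≅ ℤ^2 ⊕ ℤ/2 ⊕ ℤ/4

Derivation:
rank_ℚ(R)=2; free=4−2=2
SNF(R) diag = [2, 4] → torsion [2, 4]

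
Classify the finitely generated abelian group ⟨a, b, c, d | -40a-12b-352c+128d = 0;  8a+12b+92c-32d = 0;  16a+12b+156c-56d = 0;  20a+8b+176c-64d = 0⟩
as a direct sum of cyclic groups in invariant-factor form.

rank_ℚ(R)=4; free=4−4=0
SNF(R) diag = [4, 4, 4, 8] → torsion [4, 4, 4, 8]

Answer: M ≅ ℤ/4 ⊕ ℤ/4 ⊕ ℤ/4 ⊕ ℤ/8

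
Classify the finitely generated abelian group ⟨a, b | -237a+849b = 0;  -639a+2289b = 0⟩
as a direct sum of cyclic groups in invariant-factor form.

Answer: M ≅ ℤ/3 ⊕ ℤ/6

Derivation:
rank_ℚ(R)=2; free=2−2=0
SNF(R) diag = [3, 6] → torsion [3, 6]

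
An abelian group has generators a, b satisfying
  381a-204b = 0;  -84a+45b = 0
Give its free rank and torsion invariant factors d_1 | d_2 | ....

rank_ℚ(R)=2; free=2−2=0
SNF(R) diag = [3, 3] → torsion [3, 3]

Answer: M ≅ ℤ/3 ⊕ ℤ/3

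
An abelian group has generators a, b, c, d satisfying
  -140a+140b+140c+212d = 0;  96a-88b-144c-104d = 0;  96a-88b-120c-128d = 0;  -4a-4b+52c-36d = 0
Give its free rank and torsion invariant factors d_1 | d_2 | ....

Answer: M ≅ ℤ/4 ⊕ ℤ/8 ⊕ ℤ/24 ⊕ ℤ/24

Derivation:
rank_ℚ(R)=4; free=4−4=0
SNF(R) diag = [4, 8, 24, 24] → torsion [4, 8, 24, 24]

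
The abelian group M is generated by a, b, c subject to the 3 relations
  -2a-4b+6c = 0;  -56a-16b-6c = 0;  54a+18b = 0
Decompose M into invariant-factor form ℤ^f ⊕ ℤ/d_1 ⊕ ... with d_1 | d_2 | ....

rank_ℚ(R)=3; free=3−3=0
SNF(R) diag = [2, 6, 18] → torsion [2, 6, 18]

Answer: M ≅ ℤ/2 ⊕ ℤ/6 ⊕ ℤ/18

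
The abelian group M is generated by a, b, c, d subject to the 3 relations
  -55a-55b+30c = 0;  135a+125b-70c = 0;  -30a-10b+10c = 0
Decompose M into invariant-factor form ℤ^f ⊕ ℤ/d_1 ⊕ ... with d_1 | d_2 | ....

rank_ℚ(R)=3; free=4−3=1
SNF(R) diag = [5, 10, 10] → torsion [5, 10, 10]

Answer: M ≅ ℤ^1 ⊕ ℤ/5 ⊕ ℤ/10 ⊕ ℤ/10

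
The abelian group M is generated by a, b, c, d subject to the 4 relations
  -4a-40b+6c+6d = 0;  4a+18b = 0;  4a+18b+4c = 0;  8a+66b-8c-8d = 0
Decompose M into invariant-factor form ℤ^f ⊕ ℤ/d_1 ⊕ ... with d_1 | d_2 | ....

Answer: M ≅ ℤ/2 ⊕ ℤ/2 ⊕ ℤ/4 ⊕ ℤ/4

Derivation:
rank_ℚ(R)=4; free=4−4=0
SNF(R) diag = [2, 2, 4, 4] → torsion [2, 2, 4, 4]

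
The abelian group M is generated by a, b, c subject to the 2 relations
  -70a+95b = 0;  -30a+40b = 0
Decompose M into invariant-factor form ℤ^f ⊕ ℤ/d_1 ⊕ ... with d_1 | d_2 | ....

Answer: M ≅ ℤ^1 ⊕ ℤ/5 ⊕ ℤ/10

Derivation:
rank_ℚ(R)=2; free=3−2=1
SNF(R) diag = [5, 10] → torsion [5, 10]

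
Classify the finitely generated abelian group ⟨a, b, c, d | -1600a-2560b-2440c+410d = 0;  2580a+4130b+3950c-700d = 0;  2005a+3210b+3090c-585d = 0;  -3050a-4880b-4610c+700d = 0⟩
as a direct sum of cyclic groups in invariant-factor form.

Answer: M ≅ ℤ/5 ⊕ ℤ/10 ⊕ ℤ/30 ⊕ ℤ/90

Derivation:
rank_ℚ(R)=4; free=4−4=0
SNF(R) diag = [5, 10, 30, 90] → torsion [5, 10, 30, 90]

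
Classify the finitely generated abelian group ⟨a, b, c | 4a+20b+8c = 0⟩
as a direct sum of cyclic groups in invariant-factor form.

Answer: M ≅ ℤ^2 ⊕ ℤ/4

Derivation:
rank_ℚ(R)=1; free=3−1=2
SNF(R) diag = [4] → torsion [4]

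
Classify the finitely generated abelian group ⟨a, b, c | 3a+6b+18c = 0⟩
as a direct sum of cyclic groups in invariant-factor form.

Answer: M ≅ ℤ^2 ⊕ ℤ/3

Derivation:
rank_ℚ(R)=1; free=3−1=2
SNF(R) diag = [3] → torsion [3]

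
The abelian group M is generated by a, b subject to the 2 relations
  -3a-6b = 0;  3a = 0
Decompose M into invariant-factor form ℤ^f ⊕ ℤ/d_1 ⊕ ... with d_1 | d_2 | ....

Answer: M ≅ ℤ/3 ⊕ ℤ/6

Derivation:
rank_ℚ(R)=2; free=2−2=0
SNF(R) diag = [3, 6] → torsion [3, 6]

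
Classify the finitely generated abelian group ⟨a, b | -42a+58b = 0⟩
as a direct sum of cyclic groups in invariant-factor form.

Answer: M ≅ ℤ^1 ⊕ ℤ/2

Derivation:
rank_ℚ(R)=1; free=2−1=1
SNF(R) diag = [2] → torsion [2]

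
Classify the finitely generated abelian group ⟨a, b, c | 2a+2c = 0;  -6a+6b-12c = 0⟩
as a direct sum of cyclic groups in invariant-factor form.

rank_ℚ(R)=2; free=3−2=1
SNF(R) diag = [2, 6] → torsion [2, 6]

Answer: M ≅ ℤ^1 ⊕ ℤ/2 ⊕ ℤ/6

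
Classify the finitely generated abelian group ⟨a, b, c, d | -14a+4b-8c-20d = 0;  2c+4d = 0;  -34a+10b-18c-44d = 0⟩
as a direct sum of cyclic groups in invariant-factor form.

Answer: M ≅ ℤ^1 ⊕ ℤ/2 ⊕ ℤ/2 ⊕ ℤ/2

Derivation:
rank_ℚ(R)=3; free=4−3=1
SNF(R) diag = [2, 2, 2] → torsion [2, 2, 2]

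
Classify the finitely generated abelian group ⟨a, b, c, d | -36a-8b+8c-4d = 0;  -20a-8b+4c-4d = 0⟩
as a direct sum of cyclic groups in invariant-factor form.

Answer: M ≅ ℤ^2 ⊕ ℤ/4 ⊕ ℤ/4

Derivation:
rank_ℚ(R)=2; free=4−2=2
SNF(R) diag = [4, 4] → torsion [4, 4]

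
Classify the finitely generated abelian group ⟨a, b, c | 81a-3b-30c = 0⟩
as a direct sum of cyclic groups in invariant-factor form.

Answer: M ≅ ℤ^2 ⊕ ℤ/3

Derivation:
rank_ℚ(R)=1; free=3−1=2
SNF(R) diag = [3] → torsion [3]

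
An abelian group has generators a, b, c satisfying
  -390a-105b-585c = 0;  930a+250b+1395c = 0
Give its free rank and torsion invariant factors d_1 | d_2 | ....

rank_ℚ(R)=2; free=3−2=1
SNF(R) diag = [5, 15] → torsion [5, 15]

Answer: M ≅ ℤ^1 ⊕ ℤ/5 ⊕ ℤ/15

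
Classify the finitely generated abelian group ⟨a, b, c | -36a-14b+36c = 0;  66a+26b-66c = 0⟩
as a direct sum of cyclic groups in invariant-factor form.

rank_ℚ(R)=2; free=3−2=1
SNF(R) diag = [2, 6] → torsion [2, 6]

Answer: M ≅ ℤ^1 ⊕ ℤ/2 ⊕ ℤ/6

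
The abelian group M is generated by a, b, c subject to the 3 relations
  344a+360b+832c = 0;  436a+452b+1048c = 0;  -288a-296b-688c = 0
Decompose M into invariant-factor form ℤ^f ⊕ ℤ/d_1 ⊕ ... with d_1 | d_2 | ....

rank_ℚ(R)=3; free=3−3=0
SNF(R) diag = [4, 8, 16] → torsion [4, 8, 16]

Answer: M ≅ ℤ/4 ⊕ ℤ/8 ⊕ ℤ/16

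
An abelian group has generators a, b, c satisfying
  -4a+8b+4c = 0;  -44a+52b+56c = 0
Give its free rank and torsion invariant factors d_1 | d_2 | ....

Answer: M ≅ ℤ^1 ⊕ ℤ/4 ⊕ ℤ/12

Derivation:
rank_ℚ(R)=2; free=3−2=1
SNF(R) diag = [4, 12] → torsion [4, 12]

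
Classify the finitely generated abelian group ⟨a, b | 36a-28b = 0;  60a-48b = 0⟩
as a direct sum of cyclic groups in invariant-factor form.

Answer: M ≅ ℤ/4 ⊕ ℤ/12

Derivation:
rank_ℚ(R)=2; free=2−2=0
SNF(R) diag = [4, 12] → torsion [4, 12]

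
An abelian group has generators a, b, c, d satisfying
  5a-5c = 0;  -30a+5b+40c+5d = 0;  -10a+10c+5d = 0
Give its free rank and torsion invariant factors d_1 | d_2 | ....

rank_ℚ(R)=3; free=4−3=1
SNF(R) diag = [5, 5, 5] → torsion [5, 5, 5]

Answer: M ≅ ℤ^1 ⊕ ℤ/5 ⊕ ℤ/5 ⊕ ℤ/5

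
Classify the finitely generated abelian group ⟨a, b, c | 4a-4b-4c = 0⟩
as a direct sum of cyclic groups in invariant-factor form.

rank_ℚ(R)=1; free=3−1=2
SNF(R) diag = [4] → torsion [4]

Answer: M ≅ ℤ^2 ⊕ ℤ/4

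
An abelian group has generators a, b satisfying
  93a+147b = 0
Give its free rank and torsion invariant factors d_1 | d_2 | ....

rank_ℚ(R)=1; free=2−1=1
SNF(R) diag = [3] → torsion [3]

Answer: M ≅ ℤ^1 ⊕ ℤ/3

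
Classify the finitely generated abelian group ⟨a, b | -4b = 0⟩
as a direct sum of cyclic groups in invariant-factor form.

Answer: M ≅ ℤ^1 ⊕ ℤ/4

Derivation:
rank_ℚ(R)=1; free=2−1=1
SNF(R) diag = [4] → torsion [4]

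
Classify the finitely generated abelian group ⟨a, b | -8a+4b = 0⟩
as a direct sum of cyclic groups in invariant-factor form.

rank_ℚ(R)=1; free=2−1=1
SNF(R) diag = [4] → torsion [4]

Answer: M ≅ ℤ^1 ⊕ ℤ/4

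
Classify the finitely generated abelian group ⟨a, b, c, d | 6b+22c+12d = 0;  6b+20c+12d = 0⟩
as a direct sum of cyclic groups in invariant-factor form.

Answer: M ≅ ℤ^2 ⊕ ℤ/2 ⊕ ℤ/6

Derivation:
rank_ℚ(R)=2; free=4−2=2
SNF(R) diag = [2, 6] → torsion [2, 6]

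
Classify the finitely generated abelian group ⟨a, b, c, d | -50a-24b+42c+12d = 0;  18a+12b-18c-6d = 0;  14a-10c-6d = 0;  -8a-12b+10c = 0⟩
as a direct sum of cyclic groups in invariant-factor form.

rank_ℚ(R)=4; free=4−4=0
SNF(R) diag = [2, 2, 6, 12] → torsion [2, 2, 6, 12]

Answer: M ≅ ℤ/2 ⊕ ℤ/2 ⊕ ℤ/6 ⊕ ℤ/12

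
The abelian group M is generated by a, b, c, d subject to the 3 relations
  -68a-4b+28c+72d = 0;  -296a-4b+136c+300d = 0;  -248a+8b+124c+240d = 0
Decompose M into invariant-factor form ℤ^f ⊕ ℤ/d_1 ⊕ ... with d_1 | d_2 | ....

rank_ℚ(R)=3; free=4−3=1
SNF(R) diag = [4, 12, 36] → torsion [4, 12, 36]

Answer: M ≅ ℤ^1 ⊕ ℤ/4 ⊕ ℤ/12 ⊕ ℤ/36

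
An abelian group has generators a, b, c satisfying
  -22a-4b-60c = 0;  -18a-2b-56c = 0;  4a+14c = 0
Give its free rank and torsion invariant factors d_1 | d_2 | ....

Answer: M ≅ ℤ/2 ⊕ ℤ/2 ⊕ ℤ/6

Derivation:
rank_ℚ(R)=3; free=3−3=0
SNF(R) diag = [2, 2, 6] → torsion [2, 2, 6]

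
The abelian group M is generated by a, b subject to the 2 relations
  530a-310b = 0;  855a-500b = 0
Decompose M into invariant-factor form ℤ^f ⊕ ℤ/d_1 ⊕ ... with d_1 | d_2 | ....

rank_ℚ(R)=2; free=2−2=0
SNF(R) diag = [5, 10] → torsion [5, 10]

Answer: M ≅ ℤ/5 ⊕ ℤ/10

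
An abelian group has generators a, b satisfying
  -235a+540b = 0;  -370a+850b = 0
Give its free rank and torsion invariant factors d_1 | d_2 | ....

rank_ℚ(R)=2; free=2−2=0
SNF(R) diag = [5, 10] → torsion [5, 10]

Answer: M ≅ ℤ/5 ⊕ ℤ/10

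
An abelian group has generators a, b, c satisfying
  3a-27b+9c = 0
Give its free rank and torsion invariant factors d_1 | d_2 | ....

Answer: M ≅ ℤ^2 ⊕ ℤ/3

Derivation:
rank_ℚ(R)=1; free=3−1=2
SNF(R) diag = [3] → torsion [3]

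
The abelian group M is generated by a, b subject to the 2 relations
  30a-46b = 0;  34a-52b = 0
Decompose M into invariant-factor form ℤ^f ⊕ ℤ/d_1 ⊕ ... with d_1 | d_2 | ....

rank_ℚ(R)=2; free=2−2=0
SNF(R) diag = [2, 2] → torsion [2, 2]

Answer: M ≅ ℤ/2 ⊕ ℤ/2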